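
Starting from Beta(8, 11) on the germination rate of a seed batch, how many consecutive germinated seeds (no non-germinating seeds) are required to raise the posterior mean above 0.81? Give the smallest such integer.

k = 39

After k germinated seeds and 0 non-germinating seeds the posterior is Beta(8+k, 11), with mean (8+k)/(8+11+k).
Set (8+k)/(19+k) > 0.81 and solve: k > (0.81·19 − 8)/(1 − 0.81) = 38.895.
The smallest integer exceeding 38.895 is 39.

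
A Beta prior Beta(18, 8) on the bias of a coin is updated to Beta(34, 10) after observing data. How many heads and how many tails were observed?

16 heads and 2 tails

Under Beta–binomial conjugacy the posterior parameters are (a+s, b+f).
So s = 34 − 18 = 16 and f = 10 − 8 = 2.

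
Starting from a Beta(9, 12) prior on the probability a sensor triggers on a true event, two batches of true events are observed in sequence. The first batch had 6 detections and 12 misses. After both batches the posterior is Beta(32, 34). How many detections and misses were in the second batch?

Because Beta–binomial updating is additive in the counts, the combined data contributed (α_post−α_prior, β_post−β_prior) successes and failures.
Total across both batches: 32−9=23 detections, 34−12=22 misses.
Subtract the first batch: 23−6=17 detections and 22−12=10 misses.

17 detections and 10 misses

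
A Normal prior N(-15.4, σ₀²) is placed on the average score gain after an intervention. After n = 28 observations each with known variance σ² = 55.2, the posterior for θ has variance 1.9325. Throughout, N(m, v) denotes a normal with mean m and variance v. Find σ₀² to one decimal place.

σ₀² = 97.9

Posterior precision equals prior precision plus data precision: 1/σ_n² = 1/σ₀² + n/σ².
So 1/σ₀² = 1/1.9325 − 28/55.2 = 0.517464 − 0.507246 = 0.010218.
Hence σ₀² = 1/0.010218 ≈ 97.9.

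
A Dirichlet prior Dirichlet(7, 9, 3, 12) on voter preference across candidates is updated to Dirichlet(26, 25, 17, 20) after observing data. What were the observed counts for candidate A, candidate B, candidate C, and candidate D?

counts (19, 16, 14, 8)

For a Dirichlet(α) prior with multinomial counts c, the posterior is Dirichlet(α + c) componentwise.
Counts are posterior − prior componentwise: 26−7=19, 25−9=16, 17−3=14, 20−12=8.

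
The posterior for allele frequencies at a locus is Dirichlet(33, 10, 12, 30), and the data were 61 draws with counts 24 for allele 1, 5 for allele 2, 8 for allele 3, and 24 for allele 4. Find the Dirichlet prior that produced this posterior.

Dirichlet(9, 5, 4, 6)

For a Dirichlet(α) prior with multinomial counts c, the posterior is Dirichlet(α + c) componentwise.
Subtract each count from the matching posterior parameter: 33−24=9, 10−5=5, 12−8=4, 30−24=6.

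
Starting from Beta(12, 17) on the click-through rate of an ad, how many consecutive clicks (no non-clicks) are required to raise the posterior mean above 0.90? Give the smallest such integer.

k = 142

After k clicks and 0 non-clicks the posterior is Beta(12+k, 17), with mean (12+k)/(12+17+k).
Set (12+k)/(29+k) > 0.90 and solve: k > (0.90·29 − 12)/(1 − 0.90) = 141.000.
The smallest integer exceeding 141.000 is 142, and checking k=142: (154)/(171) = 0.9006 > 0.90.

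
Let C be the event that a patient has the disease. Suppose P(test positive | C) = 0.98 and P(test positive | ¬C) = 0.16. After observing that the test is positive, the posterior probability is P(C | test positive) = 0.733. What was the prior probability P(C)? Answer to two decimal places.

P(C) = 0.31

In odds form, posterior odds = prior odds × likelihood ratio, so prior odds = posterior odds ÷ LR.
Posterior odds = 0.733/(1−0.733) = 2.7453. LR = 0.98/0.16 = 6.1250.
Prior odds = 2.7453/6.1250 = 0.4482, so P(C) = 0.4482/(1+0.4482) ≈ 0.31.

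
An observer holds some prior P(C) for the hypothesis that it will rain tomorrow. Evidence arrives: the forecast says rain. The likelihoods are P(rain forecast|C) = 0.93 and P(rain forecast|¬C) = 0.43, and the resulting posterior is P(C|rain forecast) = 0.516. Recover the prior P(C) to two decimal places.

P(C) = 0.33

Bayes' rule in odds form gives O(C|E) = O(C)·[P(E|C)/P(E|¬C)], hence O(C) = O(C|E)/LR.
Posterior odds = 0.516/(1−0.516) = 1.0661. LR = 0.93/0.43 = 2.1628.
Prior odds = 1.0661/2.1628 = 0.4929, so P(C) = 0.4929/(1+0.4929) ≈ 0.33.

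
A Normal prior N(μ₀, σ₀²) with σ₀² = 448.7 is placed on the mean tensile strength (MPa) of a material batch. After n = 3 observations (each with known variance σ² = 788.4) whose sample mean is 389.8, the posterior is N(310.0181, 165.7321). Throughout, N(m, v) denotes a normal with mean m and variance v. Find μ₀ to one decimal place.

With known observation variance, the Normal–Normal posterior has precision τ_n = τ₀ + n/σ² and mean μ_n = (τ₀μ₀ + (n/σ²)x̄)/τ_n.
Here τ₀ = 1/448.7 = 0.002229 and τ_data = 3/788.4 = 0.003805, so τ_n = 0.006034.
Rearranging for μ₀: μ₀ = (μ_n·τ_n − τ_data·x̄)/τ₀ = (310.0181·0.006034 − 0.003805·389.8) / 0.002229 = 0.387460/0.002229 ≈ 173.8.

μ₀ = 173.8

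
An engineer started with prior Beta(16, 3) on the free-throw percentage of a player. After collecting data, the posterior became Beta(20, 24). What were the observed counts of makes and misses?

A Beta(α, β) prior with s successes and f failures in binomial data gives a Beta(α+s, β+f) posterior.
So s = 20 − 16 = 4 and f = 24 − 3 = 21.

4 makes and 21 misses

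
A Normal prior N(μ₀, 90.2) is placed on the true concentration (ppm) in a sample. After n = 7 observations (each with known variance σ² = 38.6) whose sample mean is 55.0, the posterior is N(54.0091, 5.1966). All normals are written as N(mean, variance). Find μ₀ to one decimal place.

The posterior mean is a precision-weighted average: μ_n = (τ₀μ₀ + τ_data·x̄)/(τ₀+τ_data), with τ₀=1/σ₀² and τ_data=n/σ².
Here τ₀ = 1/90.2 = 0.011086 and τ_data = 7/38.6 = 0.181347, so τ_n = 0.192433.
Rearranging for μ₀: μ₀ = (μ_n·τ_n − τ_data·x̄)/τ₀ = (54.0091·0.192433 − 0.181347·55.0) / 0.011086 = 0.419048/0.011086 ≈ 37.8.

μ₀ = 37.8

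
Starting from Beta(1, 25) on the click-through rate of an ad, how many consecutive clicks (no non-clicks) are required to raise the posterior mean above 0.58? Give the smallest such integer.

After k clicks and 0 non-clicks the posterior is Beta(1+k, 25), with mean (1+k)/(1+25+k).
Set (1+k)/(26+k) > 0.58 and solve: k > (0.58·26 − 1)/(1 − 0.58) = 33.524.
The smallest integer exceeding 33.524 is 34.

k = 34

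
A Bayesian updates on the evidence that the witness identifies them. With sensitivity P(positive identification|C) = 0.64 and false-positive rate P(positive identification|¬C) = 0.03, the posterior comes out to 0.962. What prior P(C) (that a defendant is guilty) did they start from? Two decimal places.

Bayes' rule in odds form gives O(C|E) = O(C)·[P(E|C)/P(E|¬C)], hence O(C) = O(C|E)/LR.
Posterior odds = 0.962/(1−0.962) = 25.3158. LR = 0.64/0.03 = 21.3333.
Prior odds = 25.3158/21.3333 = 1.1867, so P(C) = 1.1867/(1+1.1867) ≈ 0.54.

P(C) = 0.54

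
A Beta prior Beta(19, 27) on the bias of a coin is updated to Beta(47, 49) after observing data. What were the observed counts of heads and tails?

Beta is conjugate to the binomial likelihood: posterior = Beta(α+s, β+f).
So s = 47 − 19 = 28 and f = 49 − 27 = 22.

28 heads and 22 tails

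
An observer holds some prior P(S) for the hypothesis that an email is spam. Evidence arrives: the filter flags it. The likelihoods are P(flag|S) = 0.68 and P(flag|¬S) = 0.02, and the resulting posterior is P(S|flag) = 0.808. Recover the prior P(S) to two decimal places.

In odds form, posterior odds = prior odds × likelihood ratio, so prior odds = posterior odds ÷ LR.
Posterior odds = 0.808/(1−0.808) = 4.2083. LR = 0.68/0.02 = 34.0000.
Prior odds = 4.2083/34.0000 = 0.1238, so P(S) = 0.1238/(1+0.1238) ≈ 0.11.

P(S) = 0.11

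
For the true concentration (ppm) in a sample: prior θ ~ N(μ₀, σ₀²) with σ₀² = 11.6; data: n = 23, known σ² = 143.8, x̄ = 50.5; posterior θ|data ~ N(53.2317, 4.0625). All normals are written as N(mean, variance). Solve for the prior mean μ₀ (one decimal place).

μ₀ = 58.3

With known observation variance, the Normal–Normal posterior has precision τ_n = τ₀ + n/σ² and mean μ_n = (τ₀μ₀ + (n/σ²)x̄)/τ_n.
Here τ₀ = 1/11.6 = 0.086207 and τ_data = 23/143.8 = 0.159944, so τ_n = 0.246151.
Rearranging for μ₀: μ₀ = (μ_n·τ_n − τ_data·x̄)/τ₀ = (53.2317·0.246151 − 0.159944·50.5) / 0.086207 = 5.025864/0.086207 ≈ 58.3.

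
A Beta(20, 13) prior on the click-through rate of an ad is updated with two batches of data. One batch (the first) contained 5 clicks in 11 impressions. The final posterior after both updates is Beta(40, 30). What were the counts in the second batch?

Sequential conjugate updates are equivalent to a single update on the pooled data, so total successes = posterior α − prior α and total failures = posterior β − prior β.
Total across both batches: 40−20=20 clicks, 30−13=17 non-clicks.
Subtract the first batch: 20−5=15 clicks and 17−6=11 non-clicks.

15 clicks and 11 non-clicks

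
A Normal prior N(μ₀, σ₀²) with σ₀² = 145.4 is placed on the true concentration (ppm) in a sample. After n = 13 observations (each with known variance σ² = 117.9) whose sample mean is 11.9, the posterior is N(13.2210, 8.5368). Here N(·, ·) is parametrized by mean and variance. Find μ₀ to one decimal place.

μ₀ = 34.4

With known observation variance, the Normal–Normal posterior has precision τ_n = τ₀ + n/σ² and mean μ_n = (τ₀μ₀ + (n/σ²)x̄)/τ_n.
Here τ₀ = 1/145.4 = 0.006878 and τ_data = 13/117.9 = 0.110263, so τ_n = 0.117141.
Rearranging for μ₀: μ₀ = (μ_n·τ_n − τ_data·x̄)/τ₀ = (13.2210·0.117141 − 0.110263·11.9) / 0.006878 = 0.236591/0.006878 ≈ 34.4.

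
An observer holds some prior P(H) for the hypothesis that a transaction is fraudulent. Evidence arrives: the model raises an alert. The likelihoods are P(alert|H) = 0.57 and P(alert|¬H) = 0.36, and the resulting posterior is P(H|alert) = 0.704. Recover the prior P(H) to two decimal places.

P(H) = 0.60

Bayes' rule in odds form gives O(H|E) = O(H)·[P(E|H)/P(E|¬H)], hence O(H) = O(H|E)/LR.
Posterior odds = 0.704/(1−0.704) = 2.3784. LR = 0.57/0.36 = 1.5833.
Prior odds = 2.3784/1.5833 = 1.5022, so P(H) = 1.5022/(1+1.5022) ≈ 0.60.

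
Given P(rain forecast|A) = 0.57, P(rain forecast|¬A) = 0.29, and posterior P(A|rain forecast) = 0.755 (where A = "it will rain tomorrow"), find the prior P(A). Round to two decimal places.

Bayes' rule in odds form gives O(A|E) = O(A)·[P(E|A)/P(E|¬A)], hence O(A) = O(A|E)/LR.
Posterior odds = 0.755/(1−0.755) = 3.0816. LR = 0.57/0.29 = 1.9655.
Prior odds = 3.0816/1.9655 = 1.5678, so P(A) = 1.5678/(1+1.5678) ≈ 0.61.

P(A) = 0.61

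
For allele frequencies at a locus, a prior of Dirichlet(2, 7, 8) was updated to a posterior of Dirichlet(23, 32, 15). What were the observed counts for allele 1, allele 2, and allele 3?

counts (21, 25, 7)

For a Dirichlet(α) prior with multinomial counts c, the posterior is Dirichlet(α + c) componentwise.
Counts are posterior − prior componentwise: 23−2=21, 32−7=25, 15−8=7.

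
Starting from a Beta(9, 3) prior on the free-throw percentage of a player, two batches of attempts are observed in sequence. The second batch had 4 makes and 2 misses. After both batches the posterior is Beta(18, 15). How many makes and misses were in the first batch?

5 makes and 10 misses

Because Beta–binomial updating is additive in the counts, the combined data contributed (α_post−α_prior, β_post−β_prior) successes and failures.
Total across both batches: 18−9=9 makes, 15−3=12 misses.
Subtract the second batch: 9−4=5 makes and 12−2=10 misses.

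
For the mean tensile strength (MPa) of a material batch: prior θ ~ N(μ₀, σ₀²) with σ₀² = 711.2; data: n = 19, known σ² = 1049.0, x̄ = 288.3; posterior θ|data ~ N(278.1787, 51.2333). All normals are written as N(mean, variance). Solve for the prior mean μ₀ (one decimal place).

μ₀ = 147.8

With known observation variance, the Normal–Normal posterior has precision τ_n = τ₀ + n/σ² and mean μ_n = (τ₀μ₀ + (n/σ²)x̄)/τ_n.
Here τ₀ = 1/711.2 = 0.001406 and τ_data = 19/1049.0 = 0.018112, so τ_n = 0.019518.
Rearranging for μ₀: μ₀ = (μ_n·τ_n − τ_data·x̄)/τ₀ = (278.1787·0.019518 − 0.018112·288.3) / 0.001406 = 0.207802/0.001406 ≈ 147.8.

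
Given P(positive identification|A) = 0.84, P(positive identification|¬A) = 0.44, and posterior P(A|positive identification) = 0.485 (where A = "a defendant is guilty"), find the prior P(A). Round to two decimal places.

Bayes' rule in odds form gives O(A|E) = O(A)·[P(E|A)/P(E|¬A)], hence O(A) = O(A|E)/LR.
Posterior odds = 0.485/(1−0.485) = 0.9417. LR = 0.84/0.44 = 1.9091.
Prior odds = 0.9417/1.9091 = 0.4933, so P(A) = 0.4933/(1+0.4933) ≈ 0.33.

P(A) = 0.33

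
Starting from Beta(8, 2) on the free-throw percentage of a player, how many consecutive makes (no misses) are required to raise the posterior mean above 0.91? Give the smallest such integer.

k = 13

After k makes and 0 misses the posterior is Beta(8+k, 2), with mean (8+k)/(8+2+k).
Set (8+k)/(10+k) > 0.91 and solve: k > (0.91·10 − 8)/(1 − 0.91) = 12.222.
The smallest integer exceeding 12.222 is 13, and checking k=13: (21)/(23) = 0.9130 > 0.91.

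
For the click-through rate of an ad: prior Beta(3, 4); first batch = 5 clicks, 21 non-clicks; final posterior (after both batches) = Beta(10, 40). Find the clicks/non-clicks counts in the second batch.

Because Beta–binomial updating is additive in the counts, the combined data contributed (α_post−α_prior, β_post−β_prior) successes and failures.
Total across both batches: 10−3=7 clicks, 40−4=36 non-clicks.
Subtract the first batch: 7−5=2 clicks and 36−21=15 non-clicks.

2 clicks and 15 non-clicks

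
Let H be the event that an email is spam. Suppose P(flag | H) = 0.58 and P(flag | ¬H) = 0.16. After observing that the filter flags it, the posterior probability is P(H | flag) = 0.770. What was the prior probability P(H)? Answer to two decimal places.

In odds form, posterior odds = prior odds × likelihood ratio, so prior odds = posterior odds ÷ LR.
Posterior odds = 0.770/(1−0.770) = 3.3478. LR = 0.58/0.16 = 3.6250.
Prior odds = 3.3478/3.6250 = 0.9235, so P(H) = 0.9235/(1+0.9235) ≈ 0.48.

P(H) = 0.48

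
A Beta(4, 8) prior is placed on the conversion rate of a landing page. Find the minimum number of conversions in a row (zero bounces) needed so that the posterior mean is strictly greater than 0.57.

After k conversions and 0 bounces the posterior is Beta(4+k, 8), with mean (4+k)/(4+8+k).
Set (4+k)/(12+k) > 0.57 and solve: k > (0.57·12 − 4)/(1 − 0.57) = 6.605.
The smallest integer exceeding 6.605 is 7.

k = 7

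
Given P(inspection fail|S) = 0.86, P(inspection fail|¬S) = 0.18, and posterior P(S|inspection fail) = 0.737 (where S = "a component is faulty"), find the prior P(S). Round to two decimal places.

P(S) = 0.37

Bayes' rule in odds form gives O(S|E) = O(S)·[P(E|S)/P(E|¬S)], hence O(S) = O(S|E)/LR.
Posterior odds = 0.737/(1−0.737) = 2.8023. LR = 0.86/0.18 = 4.7778.
Prior odds = 2.8023/4.7778 = 0.5865, so P(S) = 0.5865/(1+0.5865) ≈ 0.37.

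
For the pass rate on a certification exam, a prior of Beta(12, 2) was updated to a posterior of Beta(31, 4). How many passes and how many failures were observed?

19 passes and 2 failures

Under Beta–binomial conjugacy the posterior parameters are (a+s, b+f).
So s = 31 − 12 = 19 and f = 4 − 2 = 2.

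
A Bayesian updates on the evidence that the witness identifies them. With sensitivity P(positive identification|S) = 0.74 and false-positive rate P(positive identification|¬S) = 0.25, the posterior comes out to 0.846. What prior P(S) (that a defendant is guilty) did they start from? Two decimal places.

P(S) = 0.65

Bayes' rule in odds form gives O(S|E) = O(S)·[P(E|S)/P(E|¬S)], hence O(S) = O(S|E)/LR.
Posterior odds = 0.846/(1−0.846) = 5.4935. LR = 0.74/0.25 = 2.9600.
Prior odds = 5.4935/2.9600 = 1.8559, so P(S) = 1.8559/(1+1.8559) ≈ 0.65.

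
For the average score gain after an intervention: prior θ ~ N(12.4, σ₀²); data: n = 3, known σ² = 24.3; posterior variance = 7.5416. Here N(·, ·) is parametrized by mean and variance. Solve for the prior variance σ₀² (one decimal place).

For the Normal–Normal model with known σ², precisions add: τ_n = τ₀ + n/σ².
So 1/σ₀² = 1/7.5416 − 3/24.3 = 0.132598 − 0.123457 = 0.009141.
Hence σ₀² = 1/0.009141 ≈ 109.4.

σ₀² = 109.4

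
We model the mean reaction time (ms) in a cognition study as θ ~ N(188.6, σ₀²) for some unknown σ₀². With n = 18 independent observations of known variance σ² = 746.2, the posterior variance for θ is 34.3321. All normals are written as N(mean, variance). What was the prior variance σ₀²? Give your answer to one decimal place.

σ₀² = 199.8

Posterior precision equals prior precision plus data precision: 1/σ_n² = 1/σ₀² + n/σ².
So 1/σ₀² = 1/34.3321 − 18/746.2 = 0.029127 − 0.024122 = 0.005005.
Hence σ₀² = 1/0.005005 ≈ 199.8.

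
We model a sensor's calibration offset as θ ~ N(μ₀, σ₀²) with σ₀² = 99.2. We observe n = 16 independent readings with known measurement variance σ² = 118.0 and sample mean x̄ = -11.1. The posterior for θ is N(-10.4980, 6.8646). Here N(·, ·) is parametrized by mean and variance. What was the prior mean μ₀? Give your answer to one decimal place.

μ₀ = -2.4

The posterior mean is a precision-weighted average: μ_n = (τ₀μ₀ + τ_data·x̄)/(τ₀+τ_data), with τ₀=1/σ₀² and τ_data=n/σ².
Here τ₀ = 1/99.2 = 0.010081 and τ_data = 16/118.0 = 0.135593, so τ_n = 0.145674.
Rearranging for μ₀: μ₀ = (μ_n·τ_n − τ_data·x̄)/τ₀ = (-10.4980·0.145674 − 0.135593·-11.1) / 0.010081 = -0.024203/0.010081 ≈ -2.4.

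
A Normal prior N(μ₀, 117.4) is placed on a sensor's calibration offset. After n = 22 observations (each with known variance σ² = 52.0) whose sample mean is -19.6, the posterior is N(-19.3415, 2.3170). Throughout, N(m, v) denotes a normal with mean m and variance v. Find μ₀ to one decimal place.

μ₀ = -6.5

The posterior mean is a precision-weighted average: μ_n = (τ₀μ₀ + τ_data·x̄)/(τ₀+τ_data), with τ₀=1/σ₀² and τ_data=n/σ².
Here τ₀ = 1/117.4 = 0.008518 and τ_data = 22/52.0 = 0.423077, so τ_n = 0.431595.
Rearranging for μ₀: μ₀ = (μ_n·τ_n − τ_data·x̄)/τ₀ = (-19.3415·0.431595 − 0.423077·-19.6) / 0.008518 = -0.055385/0.008518 ≈ -6.5.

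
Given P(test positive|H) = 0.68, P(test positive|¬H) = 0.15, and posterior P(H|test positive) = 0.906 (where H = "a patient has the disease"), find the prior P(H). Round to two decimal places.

P(H) = 0.68

In odds form, posterior odds = prior odds × likelihood ratio, so prior odds = posterior odds ÷ LR.
Posterior odds = 0.906/(1−0.906) = 9.6383. LR = 0.68/0.15 = 4.5333.
Prior odds = 9.6383/4.5333 = 2.1261, so P(H) = 2.1261/(1+2.1261) ≈ 0.68.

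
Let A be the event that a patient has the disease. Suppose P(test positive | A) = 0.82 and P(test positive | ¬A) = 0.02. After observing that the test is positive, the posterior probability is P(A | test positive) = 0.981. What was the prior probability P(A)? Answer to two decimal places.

P(A) = 0.56

Bayes' rule in odds form gives O(A|E) = O(A)·[P(E|A)/P(E|¬A)], hence O(A) = O(A|E)/LR.
Posterior odds = 0.981/(1−0.981) = 51.6316. LR = 0.82/0.02 = 41.0000.
Prior odds = 51.6316/41.0000 = 1.2593, so P(A) = 1.2593/(1+1.2593) ≈ 0.56.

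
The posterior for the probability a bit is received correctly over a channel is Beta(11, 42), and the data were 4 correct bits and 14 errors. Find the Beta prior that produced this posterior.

Beta is conjugate to the binomial likelihood: posterior = Beta(a+s, b+f).
Subtract the data counts: 11−4=7, 42−14=28.

Beta(7, 28)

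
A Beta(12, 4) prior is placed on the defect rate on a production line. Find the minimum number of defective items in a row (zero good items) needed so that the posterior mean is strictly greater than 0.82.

After k defective items and 0 good items the posterior is Beta(12+k, 4), with mean (12+k)/(12+4+k).
Set (12+k)/(16+k) > 0.82 and solve: k > (0.82·16 − 12)/(1 − 0.82) = 6.222.
The smallest integer exceeding 6.222 is 7.

k = 7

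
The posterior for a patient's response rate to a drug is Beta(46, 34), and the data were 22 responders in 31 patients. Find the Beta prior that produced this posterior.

Beta(24, 25)

Under Beta–binomial conjugacy the posterior parameters are (α+s, β+f).
Subtract the data counts: 46−22=24, 34−9=25.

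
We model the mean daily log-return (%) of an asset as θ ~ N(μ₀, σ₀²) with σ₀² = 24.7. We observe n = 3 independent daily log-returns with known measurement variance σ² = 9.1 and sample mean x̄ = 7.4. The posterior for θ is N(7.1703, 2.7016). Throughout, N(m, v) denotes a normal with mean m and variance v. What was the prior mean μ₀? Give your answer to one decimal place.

With known observation variance, the Normal–Normal posterior has precision τ_n = τ₀ + n/σ² and mean μ_n = (τ₀μ₀ + (n/σ²)x̄)/τ_n.
Here τ₀ = 1/24.7 = 0.040486 and τ_data = 3/9.1 = 0.329670, so τ_n = 0.370156.
Rearranging for μ₀: μ₀ = (μ_n·τ_n − τ_data·x̄)/τ₀ = (7.1703·0.370156 − 0.329670·7.4) / 0.040486 = 0.214572/0.040486 ≈ 5.3.

μ₀ = 5.3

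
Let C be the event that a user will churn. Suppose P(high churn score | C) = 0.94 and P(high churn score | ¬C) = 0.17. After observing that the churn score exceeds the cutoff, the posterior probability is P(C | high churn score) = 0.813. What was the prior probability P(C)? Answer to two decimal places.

P(C) = 0.44

In odds form, posterior odds = prior odds × likelihood ratio, so prior odds = posterior odds ÷ LR.
Posterior odds = 0.813/(1−0.813) = 4.3476. LR = 0.94/0.17 = 5.5294.
Prior odds = 4.3476/5.5294 = 0.7863, so P(C) = 0.7863/(1+0.7863) ≈ 0.44.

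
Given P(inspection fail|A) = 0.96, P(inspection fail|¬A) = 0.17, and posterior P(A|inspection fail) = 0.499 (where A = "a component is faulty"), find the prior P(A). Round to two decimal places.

In odds form, posterior odds = prior odds × likelihood ratio, so prior odds = posterior odds ÷ LR.
Posterior odds = 0.499/(1−0.499) = 0.9960. LR = 0.96/0.17 = 5.6471.
Prior odds = 0.9960/5.6471 = 0.1764, so P(A) = 0.1764/(1+0.1764) ≈ 0.15.

P(A) = 0.15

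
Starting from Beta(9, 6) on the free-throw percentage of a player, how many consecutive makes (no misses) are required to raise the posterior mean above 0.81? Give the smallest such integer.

After k makes and 0 misses the posterior is Beta(9+k, 6), with mean (9+k)/(9+6+k).
Set (9+k)/(15+k) > 0.81 and solve: k > (0.81·15 − 9)/(1 − 0.81) = 16.579.
The smallest integer exceeding 16.579 is 17, and checking k=17: (26)/(32) = 0.8125 > 0.81.

k = 17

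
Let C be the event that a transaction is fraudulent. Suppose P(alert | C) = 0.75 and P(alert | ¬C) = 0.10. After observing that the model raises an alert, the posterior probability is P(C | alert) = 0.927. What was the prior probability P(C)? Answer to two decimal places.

In odds form, posterior odds = prior odds × likelihood ratio, so prior odds = posterior odds ÷ LR.
Posterior odds = 0.927/(1−0.927) = 12.6986. LR = 0.75/0.10 = 7.5000.
Prior odds = 12.6986/7.5000 = 1.6931, so P(C) = 1.6931/(1+1.6931) ≈ 0.63.

P(C) = 0.63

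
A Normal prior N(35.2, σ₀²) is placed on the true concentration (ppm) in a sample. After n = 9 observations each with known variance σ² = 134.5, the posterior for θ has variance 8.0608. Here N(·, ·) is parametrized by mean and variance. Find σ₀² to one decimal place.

For the Normal–Normal model with known σ², precisions add: τ_n = τ₀ + n/σ².
So 1/σ₀² = 1/8.0608 − 9/134.5 = 0.124057 − 0.066914 = 0.057143.
Hence σ₀² = 1/0.057143 ≈ 17.5.

σ₀² = 17.5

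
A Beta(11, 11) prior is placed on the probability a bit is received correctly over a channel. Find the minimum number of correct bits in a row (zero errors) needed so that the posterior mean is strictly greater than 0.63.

k = 8

After k correct bits and 0 errors the posterior is Beta(11+k, 11), with mean (11+k)/(11+11+k).
Set (11+k)/(22+k) > 0.63 and solve: k > (0.63·22 − 11)/(1 − 0.63) = 7.730.
The smallest integer exceeding 7.730 is 8.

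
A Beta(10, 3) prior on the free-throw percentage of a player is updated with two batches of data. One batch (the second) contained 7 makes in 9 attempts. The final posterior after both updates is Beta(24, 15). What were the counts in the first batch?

Because Beta–binomial updating is additive in the counts, the combined data contributed (α_post−α_prior, β_post−β_prior) successes and failures.
Total across both batches: 24−10=14 makes, 15−3=12 misses.
Subtract the second batch: 14−7=7 makes and 12−2=10 misses.

7 makes and 10 misses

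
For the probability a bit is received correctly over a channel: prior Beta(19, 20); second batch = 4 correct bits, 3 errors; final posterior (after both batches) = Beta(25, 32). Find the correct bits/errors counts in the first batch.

2 correct bits and 9 errors

Sequential conjugate updates are equivalent to a single update on the pooled data, so total successes = posterior α − prior α and total failures = posterior β − prior β.
Total across both batches: 25−19=6 correct bits, 32−20=12 errors.
Subtract the second batch: 6−4=2 correct bits and 12−3=9 errors.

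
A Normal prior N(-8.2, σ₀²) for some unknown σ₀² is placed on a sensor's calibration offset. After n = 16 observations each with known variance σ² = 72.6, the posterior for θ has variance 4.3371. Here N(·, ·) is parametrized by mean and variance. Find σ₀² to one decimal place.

σ₀² = 98.2

For the Normal–Normal model with known σ², precisions add: τ_n = τ₀ + n/σ².
So 1/σ₀² = 1/4.3371 − 16/72.6 = 0.230569 − 0.220386 = 0.010183.
Hence σ₀² = 1/0.010183 ≈ 98.2.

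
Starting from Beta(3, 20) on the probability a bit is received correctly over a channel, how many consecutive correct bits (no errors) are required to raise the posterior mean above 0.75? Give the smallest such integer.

k = 58

After k correct bits and 0 errors the posterior is Beta(3+k, 20), with mean (3+k)/(3+20+k).
Set (3+k)/(23+k) > 0.75 and solve: k > (0.75·23 − 3)/(1 − 0.75) = 57.000.
The smallest integer exceeding 57.000 is 58.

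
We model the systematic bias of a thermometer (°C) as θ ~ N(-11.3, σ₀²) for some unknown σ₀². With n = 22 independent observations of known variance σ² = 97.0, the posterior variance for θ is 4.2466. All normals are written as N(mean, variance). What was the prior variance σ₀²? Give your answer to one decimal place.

Posterior precision equals prior precision plus data precision: 1/σ_n² = 1/σ₀² + n/σ².
So 1/σ₀² = 1/4.2466 − 22/97.0 = 0.235483 − 0.226804 = 0.008679.
Hence σ₀² = 1/0.008679 ≈ 115.2.

σ₀² = 115.2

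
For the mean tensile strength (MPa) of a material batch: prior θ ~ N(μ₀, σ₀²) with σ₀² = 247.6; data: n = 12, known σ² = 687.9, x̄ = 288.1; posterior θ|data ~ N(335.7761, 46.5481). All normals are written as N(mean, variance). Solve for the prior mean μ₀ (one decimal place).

With known observation variance, the Normal–Normal posterior has precision τ_n = τ₀ + n/σ² and mean μ_n = (τ₀μ₀ + (n/σ²)x̄)/τ_n.
Here τ₀ = 1/247.6 = 0.004039 and τ_data = 12/687.9 = 0.017444, so τ_n = 0.021483.
Rearranging for μ₀: μ₀ = (μ_n·τ_n − τ_data·x̄)/τ₀ = (335.7761·0.021483 − 0.017444·288.1) / 0.004039 = 2.187862/0.004039 ≈ 541.7.

μ₀ = 541.7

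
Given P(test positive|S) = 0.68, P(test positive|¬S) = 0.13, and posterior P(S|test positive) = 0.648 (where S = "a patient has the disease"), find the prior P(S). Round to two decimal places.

Bayes' rule in odds form gives O(S|E) = O(S)·[P(E|S)/P(E|¬S)], hence O(S) = O(S|E)/LR.
Posterior odds = 0.648/(1−0.648) = 1.8409. LR = 0.68/0.13 = 5.2308.
Prior odds = 1.8409/5.2308 = 0.3519, so P(S) = 0.3519/(1+0.3519) ≈ 0.26.

P(S) = 0.26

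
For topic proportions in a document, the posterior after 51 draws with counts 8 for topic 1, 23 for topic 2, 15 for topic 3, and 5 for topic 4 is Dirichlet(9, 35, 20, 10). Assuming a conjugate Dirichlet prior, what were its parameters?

Dirichlet(1, 12, 5, 5)

For a Dirichlet(α) prior with multinomial counts c, the posterior is Dirichlet(α + c) componentwise.
Subtract each count from the matching posterior parameter: 9−8=1, 35−23=12, 20−15=5, 10−5=5.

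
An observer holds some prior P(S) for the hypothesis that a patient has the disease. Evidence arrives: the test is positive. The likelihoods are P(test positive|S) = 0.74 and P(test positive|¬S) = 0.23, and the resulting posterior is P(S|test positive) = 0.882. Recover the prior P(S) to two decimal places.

In odds form, posterior odds = prior odds × likelihood ratio, so prior odds = posterior odds ÷ LR.
Posterior odds = 0.882/(1−0.882) = 7.4746. LR = 0.74/0.23 = 3.2174.
Prior odds = 7.4746/3.2174 = 2.3232, so P(S) = 2.3232/(1+2.3232) ≈ 0.70.

P(S) = 0.70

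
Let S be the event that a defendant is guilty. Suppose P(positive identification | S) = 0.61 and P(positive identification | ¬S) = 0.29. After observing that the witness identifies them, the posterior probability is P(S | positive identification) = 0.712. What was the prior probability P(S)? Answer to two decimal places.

P(S) = 0.54

In odds form, posterior odds = prior odds × likelihood ratio, so prior odds = posterior odds ÷ LR.
Posterior odds = 0.712/(1−0.712) = 2.4722. LR = 0.61/0.29 = 2.1034.
Prior odds = 2.4722/2.1034 = 1.1753, so P(S) = 1.1753/(1+1.1753) ≈ 0.54.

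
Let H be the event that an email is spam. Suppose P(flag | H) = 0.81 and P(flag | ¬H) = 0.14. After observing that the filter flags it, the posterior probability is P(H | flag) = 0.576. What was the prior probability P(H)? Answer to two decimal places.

P(H) = 0.19

In odds form, posterior odds = prior odds × likelihood ratio, so prior odds = posterior odds ÷ LR.
Posterior odds = 0.576/(1−0.576) = 1.3585. LR = 0.81/0.14 = 5.7857.
Prior odds = 1.3585/5.7857 = 0.2348, so P(H) = 0.2348/(1+0.2348) ≈ 0.19.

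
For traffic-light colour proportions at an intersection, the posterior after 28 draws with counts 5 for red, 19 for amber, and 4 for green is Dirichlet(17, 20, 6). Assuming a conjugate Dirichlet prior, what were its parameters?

For a Dirichlet(α) prior with multinomial counts c, the posterior is Dirichlet(α + c) componentwise.
Subtract each count from the matching posterior parameter: 17−5=12, 20−19=1, 6−4=2.

Dirichlet(12, 1, 2)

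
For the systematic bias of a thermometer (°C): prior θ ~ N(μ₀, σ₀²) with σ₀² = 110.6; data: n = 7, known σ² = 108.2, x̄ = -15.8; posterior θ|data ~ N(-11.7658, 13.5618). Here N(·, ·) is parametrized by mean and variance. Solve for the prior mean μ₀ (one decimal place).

The posterior mean is a precision-weighted average: μ_n = (τ₀μ₀ + τ_data·x̄)/(τ₀+τ_data), with τ₀=1/σ₀² and τ_data=n/σ².
Here τ₀ = 1/110.6 = 0.009042 and τ_data = 7/108.2 = 0.064695, so τ_n = 0.073737.
Rearranging for μ₀: μ₀ = (μ_n·τ_n − τ_data·x̄)/τ₀ = (-11.7658·0.073737 − 0.064695·-15.8) / 0.009042 = 0.154606/0.009042 ≈ 17.1.

μ₀ = 17.1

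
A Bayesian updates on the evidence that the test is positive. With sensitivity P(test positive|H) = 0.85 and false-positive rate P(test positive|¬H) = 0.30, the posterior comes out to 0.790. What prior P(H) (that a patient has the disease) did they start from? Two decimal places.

Bayes' rule in odds form gives O(H|E) = O(H)·[P(E|H)/P(E|¬H)], hence O(H) = O(H|E)/LR.
Posterior odds = 0.790/(1−0.790) = 3.7619. LR = 0.85/0.30 = 2.8333.
Prior odds = 3.7619/2.8333 = 1.3277, so P(H) = 1.3277/(1+1.3277) ≈ 0.57.

P(H) = 0.57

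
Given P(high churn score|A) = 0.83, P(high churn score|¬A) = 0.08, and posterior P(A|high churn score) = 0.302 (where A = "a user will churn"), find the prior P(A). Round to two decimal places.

P(A) = 0.04

In odds form, posterior odds = prior odds × likelihood ratio, so prior odds = posterior odds ÷ LR.
Posterior odds = 0.302/(1−0.302) = 0.4327. LR = 0.83/0.08 = 10.3750.
Prior odds = 0.4327/10.3750 = 0.0417, so P(A) = 0.0417/(1+0.0417) ≈ 0.04.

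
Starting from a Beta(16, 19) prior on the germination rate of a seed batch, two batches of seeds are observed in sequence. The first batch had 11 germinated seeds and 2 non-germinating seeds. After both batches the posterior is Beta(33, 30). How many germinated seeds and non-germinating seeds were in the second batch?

6 germinated seeds and 9 non-germinating seeds

Because Beta–binomial updating is additive in the counts, the combined data contributed (α_post−α_prior, β_post−β_prior) successes and failures.
Total across both batches: 33−16=17 germinated seeds, 30−19=11 non-germinating seeds.
Subtract the first batch: 17−11=6 germinated seeds and 11−2=9 non-germinating seeds.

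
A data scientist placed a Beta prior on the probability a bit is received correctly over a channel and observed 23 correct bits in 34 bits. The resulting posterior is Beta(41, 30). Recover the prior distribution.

Beta(18, 19)

A Beta(α, β) prior with s successes and f failures in binomial data gives a Beta(α+s, β+f) posterior.
Subtract the data counts: 41−23=18, 30−11=19.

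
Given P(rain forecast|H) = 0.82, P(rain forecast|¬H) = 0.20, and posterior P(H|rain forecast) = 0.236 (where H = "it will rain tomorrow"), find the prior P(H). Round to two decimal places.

Bayes' rule in odds form gives O(H|E) = O(H)·[P(E|H)/P(E|¬H)], hence O(H) = O(H|E)/LR.
Posterior odds = 0.236/(1−0.236) = 0.3089. LR = 0.82/0.20 = 4.1000.
Prior odds = 0.3089/4.1000 = 0.0753, so P(H) = 0.0753/(1+0.0753) ≈ 0.07.

P(H) = 0.07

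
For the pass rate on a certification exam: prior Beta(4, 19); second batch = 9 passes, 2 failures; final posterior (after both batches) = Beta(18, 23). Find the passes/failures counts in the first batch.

Because Beta–binomial updating is additive in the counts, the combined data contributed (α_post−α_prior, β_post−β_prior) successes and failures.
Total across both batches: 18−4=14 passes, 23−19=4 failures.
Subtract the second batch: 14−9=5 passes and 4−2=2 failures.

5 passes and 2 failures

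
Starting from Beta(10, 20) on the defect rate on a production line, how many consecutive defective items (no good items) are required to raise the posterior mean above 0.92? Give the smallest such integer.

After k defective items and 0 good items the posterior is Beta(10+k, 20), with mean (10+k)/(10+20+k).
Set (10+k)/(30+k) > 0.92 and solve: k > (0.92·30 − 10)/(1 − 0.92) = 220.000.
The smallest integer exceeding 220.000 is 221, and checking k=221: (231)/(251) = 0.9203 > 0.92.

k = 221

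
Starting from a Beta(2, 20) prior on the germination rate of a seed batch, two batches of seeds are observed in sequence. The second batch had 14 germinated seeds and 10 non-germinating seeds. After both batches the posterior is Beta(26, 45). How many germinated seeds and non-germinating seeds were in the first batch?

10 germinated seeds and 15 non-germinating seeds

Sequential conjugate updates are equivalent to a single update on the pooled data, so total successes = posterior α − prior α and total failures = posterior β − prior β.
Total across both batches: 26−2=24 germinated seeds, 45−20=25 non-germinating seeds.
Subtract the second batch: 24−14=10 germinated seeds and 25−10=15 non-germinating seeds.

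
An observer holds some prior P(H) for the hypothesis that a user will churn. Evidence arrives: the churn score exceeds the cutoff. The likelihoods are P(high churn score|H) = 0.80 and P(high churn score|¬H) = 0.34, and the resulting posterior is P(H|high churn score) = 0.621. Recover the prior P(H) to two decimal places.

P(H) = 0.41

Bayes' rule in odds form gives O(H|E) = O(H)·[P(E|H)/P(E|¬H)], hence O(H) = O(H|E)/LR.
Posterior odds = 0.621/(1−0.621) = 1.6385. LR = 0.80/0.34 = 2.3529.
Prior odds = 1.6385/2.3529 = 0.6964, so P(H) = 0.6964/(1+0.6964) ≈ 0.41.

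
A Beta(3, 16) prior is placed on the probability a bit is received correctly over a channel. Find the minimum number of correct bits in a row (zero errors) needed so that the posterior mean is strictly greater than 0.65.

k = 27

After k correct bits and 0 errors the posterior is Beta(3+k, 16), with mean (3+k)/(3+16+k).
Set (3+k)/(19+k) > 0.65 and solve: k > (0.65·19 − 3)/(1 − 0.65) = 26.714.
The smallest integer exceeding 26.714 is 27.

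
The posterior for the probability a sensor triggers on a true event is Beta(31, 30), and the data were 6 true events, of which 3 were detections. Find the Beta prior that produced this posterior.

Beta(28, 27)

A Beta(a, b) prior with s successes and f failures in binomial data gives a Beta(a+s, b+f) posterior.
So a = 31 − 3 = 28 and b = 30 − 3 = 27.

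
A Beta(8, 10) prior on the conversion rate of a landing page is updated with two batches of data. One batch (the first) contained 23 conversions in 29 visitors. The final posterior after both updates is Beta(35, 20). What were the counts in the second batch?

4 conversions and 4 bounces

Sequential conjugate updates are equivalent to a single update on the pooled data, so total successes = posterior α − prior α and total failures = posterior β − prior β.
Total across both batches: 35−8=27 conversions, 20−10=10 bounces.
Subtract the first batch: 27−23=4 conversions and 10−6=4 bounces.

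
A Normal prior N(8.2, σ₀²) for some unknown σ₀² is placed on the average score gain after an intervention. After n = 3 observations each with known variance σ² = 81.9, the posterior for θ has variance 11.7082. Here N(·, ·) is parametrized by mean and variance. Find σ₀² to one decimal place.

σ₀² = 20.5

Posterior precision equals prior precision plus data precision: 1/σ_n² = 1/σ₀² + n/σ².
So 1/σ₀² = 1/11.7082 − 3/81.9 = 0.085410 − 0.036630 = 0.048780.
Hence σ₀² = 1/0.048780 ≈ 20.5.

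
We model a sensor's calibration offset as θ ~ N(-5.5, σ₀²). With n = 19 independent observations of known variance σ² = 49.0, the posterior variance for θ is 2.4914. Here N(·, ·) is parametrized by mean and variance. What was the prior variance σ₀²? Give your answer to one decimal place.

σ₀² = 73.4

For the Normal–Normal model with known σ², precisions add: τ_n = τ₀ + n/σ².
So 1/σ₀² = 1/2.4914 − 19/49.0 = 0.401381 − 0.387755 = 0.013626.
Hence σ₀² = 1/0.013626 ≈ 73.4.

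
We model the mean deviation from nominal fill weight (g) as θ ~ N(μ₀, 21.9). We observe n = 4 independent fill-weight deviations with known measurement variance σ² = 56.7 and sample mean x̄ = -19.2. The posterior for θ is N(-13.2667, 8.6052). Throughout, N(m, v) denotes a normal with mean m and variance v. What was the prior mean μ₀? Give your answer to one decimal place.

With known observation variance, the Normal–Normal posterior has precision τ_n = τ₀ + n/σ² and mean μ_n = (τ₀μ₀ + (n/σ²)x̄)/τ_n.
Here τ₀ = 1/21.9 = 0.045662 and τ_data = 4/56.7 = 0.070547, so τ_n = 0.116209.
Rearranging for μ₀: μ₀ = (μ_n·τ_n − τ_data·x̄)/τ₀ = (-13.2667·0.116209 − 0.070547·-19.2) / 0.045662 = -0.187208/0.045662 ≈ -4.1.

μ₀ = -4.1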